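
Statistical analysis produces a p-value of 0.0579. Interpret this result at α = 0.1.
Since p = 0.0579 < α = 0.1, reject H₀.
There is sufficient evidence to reject the null hypothesis; the result is statistically significant at the 0.1 level.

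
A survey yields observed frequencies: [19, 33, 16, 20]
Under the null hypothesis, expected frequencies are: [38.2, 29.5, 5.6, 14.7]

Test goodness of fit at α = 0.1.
Chi-square goodness of fit test:
H₀: observed counts match expected distribution
H₁: observed counts differ from expected distribution
df = k - 1 = 3
χ² = Σ(O - E)²/E
   = (19 - 38.2)²/38.2 + (33 - 29.5)²/29.5 + (16 - 5.6)²/5.6 + (20 - 14.7)²/14.7
   = 9.650 + 0.415 + 19.314 + 1.911
   = 31.29
p-value < 0.0001

Since p-value < α = 0.1, we reject H₀.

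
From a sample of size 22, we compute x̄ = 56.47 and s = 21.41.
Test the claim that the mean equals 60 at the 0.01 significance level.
One-sample t-test:
H₀: μ = 60
H₁: μ ≠ 60
df = n - 1 = 21
t = (x̄ - μ₀) / (s/√n) = (56.47 - 60) / (21.41/√22) = -0.773
p-value = 0.4479

Since p-value > α = 0.01, we fail to reject H₀.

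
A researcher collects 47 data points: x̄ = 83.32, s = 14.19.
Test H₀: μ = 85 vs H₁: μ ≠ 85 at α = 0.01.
One-sample t-test:
H₀: μ = 85
H₁: μ ≠ 85
df = n - 1 = 46
t = (x̄ - μ₀) / (s/√n) = (83.32 - 85) / (14.19/√47) = -0.812
p-value = 0.4212

Since p-value > α = 0.01, we fail to reject H₀.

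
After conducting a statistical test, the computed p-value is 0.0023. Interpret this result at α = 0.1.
Since p = 0.0023 < α = 0.1, reject H₀.
There is sufficient evidence to reject the null hypothesis; the result is statistically significant at the 0.1 level.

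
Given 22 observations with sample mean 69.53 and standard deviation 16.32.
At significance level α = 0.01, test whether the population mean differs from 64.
One-sample t-test:
H₀: μ = 64
H₁: μ ≠ 64
df = n - 1 = 21
t = (x̄ - μ₀) / (s/√n) = (69.53 - 64) / (16.32/√22) = 1.589
p-value = 0.1269

Since p-value > α = 0.01, we fail to reject H₀.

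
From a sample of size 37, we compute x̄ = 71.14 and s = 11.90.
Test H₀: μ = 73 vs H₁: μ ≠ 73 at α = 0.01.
One-sample t-test:
H₀: μ = 73
H₁: μ ≠ 73
df = n - 1 = 36
t = (x̄ - μ₀) / (s/√n) = (71.14 - 73) / (11.90/√37) = -0.951
p-value = 0.3481

Since p-value > α = 0.01, we fail to reject H₀.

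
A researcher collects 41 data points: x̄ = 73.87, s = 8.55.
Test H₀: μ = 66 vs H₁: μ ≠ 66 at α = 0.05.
One-sample t-test:
H₀: μ = 66
H₁: μ ≠ 66
df = n - 1 = 40
t = (x̄ - μ₀) / (s/√n) = (73.87 - 66) / (8.55/√41) = 5.894
p-value < 0.0001

Since p-value < α = 0.05, we reject H₀.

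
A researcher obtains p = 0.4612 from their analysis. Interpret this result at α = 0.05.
Since p = 0.4612 > α = 0.05, fail to reject H₀.
There is insufficient evidence to reject the null hypothesis; the result is not statistically significant at the 0.05 level.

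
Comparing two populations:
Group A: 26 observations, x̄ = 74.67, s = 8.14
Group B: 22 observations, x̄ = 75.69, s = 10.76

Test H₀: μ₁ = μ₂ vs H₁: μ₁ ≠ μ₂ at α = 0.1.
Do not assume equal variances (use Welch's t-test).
Welch's two-sample t-test:
H₀: μ₁ = μ₂
H₁: μ₁ ≠ μ₂
s₁²/n₁ = 8.14²/26 = 2.5484,  s₂²/n₂ = 10.76²/22 = 5.2626
SE = √(s₁²/n₁ + s₂²/n₂) = √(2.5484 + 5.2626) = 2.7948
df (Welch-Satterthwaite) = (s₁²/n₁ + s₂²/n₂)² / [(s₁²/n₁)²/(n₁-1) + (s₂²/n₂)²/(n₂-1)] ≈ 38.65
t = (x̄₁ - x̄₂) / SE = (74.67 - 75.69) / 2.7948 = -1.02 / 2.7948 = -0.365
p-value = 0.7171

Since p-value > α = 0.1, we fail to reject H₀.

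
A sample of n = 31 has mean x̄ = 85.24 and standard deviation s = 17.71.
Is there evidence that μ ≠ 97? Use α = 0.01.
One-sample t-test:
H₀: μ = 97
H₁: μ ≠ 97
df = n - 1 = 30
t = (x̄ - μ₀) / (s/√n) = (85.24 - 97) / (17.71/√31) = -3.697
p-value = 0.0009

Since p-value < α = 0.01, we reject H₀.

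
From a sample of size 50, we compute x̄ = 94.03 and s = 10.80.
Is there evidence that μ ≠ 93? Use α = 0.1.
One-sample t-test:
H₀: μ = 93
H₁: μ ≠ 93
df = n - 1 = 49
t = (x̄ - μ₀) / (s/√n) = (94.03 - 93) / (10.80/√50) = 0.674
p-value = 0.5032

Since p-value > α = 0.1, we fail to reject H₀.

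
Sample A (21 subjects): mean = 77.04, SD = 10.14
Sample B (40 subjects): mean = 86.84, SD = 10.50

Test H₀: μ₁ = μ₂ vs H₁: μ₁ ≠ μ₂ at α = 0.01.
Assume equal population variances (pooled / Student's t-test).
Student's two-sample t-test (equal variances):
H₀: μ₁ = μ₂
H₁: μ₁ ≠ μ₂
df = n₁ + n₂ - 2 = 59
Pooled variance s_p² = [(n₁-1)s₁² + (n₂-1)s₂²] / (n₁ + n₂ - 2) = [(20)(10.14²) + (39)(10.50²)] / 59 = 107.7312
SE = √(s_p²(1/n₁ + 1/n₂)) = √(107.7312 × (1/21 + 1/40)) = 2.7970
t = (x̄₁ - x̄₂) / SE = (77.04 - 86.84) / 2.7970 = -9.80 / 2.7970 = -3.504
p-value = 0.0009

Since p-value < α = 0.01, we reject H₀.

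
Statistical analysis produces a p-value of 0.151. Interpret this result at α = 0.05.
Since p = 0.151 > α = 0.05, fail to reject H₀.
There is insufficient evidence to reject the null hypothesis; the result is not statistically significant at the 0.05 level.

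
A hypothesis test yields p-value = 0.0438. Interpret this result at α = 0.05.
Since p = 0.0438 < α = 0.05, reject H₀.
There is sufficient evidence to reject the null hypothesis; the result is statistically significant at the 0.05 level.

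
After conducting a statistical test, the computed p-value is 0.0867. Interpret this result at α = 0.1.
Since p = 0.0867 < α = 0.1, reject H₀.
There is sufficient evidence to reject the null hypothesis; the result is statistically significant at the 0.1 level.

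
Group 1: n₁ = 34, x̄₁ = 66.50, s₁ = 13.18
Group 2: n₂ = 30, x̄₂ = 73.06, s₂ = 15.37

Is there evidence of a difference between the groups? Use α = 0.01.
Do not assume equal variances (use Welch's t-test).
Welch's two-sample t-test:
H₀: μ₁ = μ₂
H₁: μ₁ ≠ μ₂
s₁²/n₁ = 13.18²/34 = 5.1092,  s₂²/n₂ = 15.37²/30 = 7.8746
SE = √(s₁²/n₁ + s₂²/n₂) = √(5.1092 + 7.8746) = 3.6033
df (Welch-Satterthwaite) = (s₁²/n₁ + s₂²/n₂)² / [(s₁²/n₁)²/(n₁-1) + (s₂²/n₂)²/(n₂-1)] ≈ 57.55
t = (x̄₁ - x̄₂) / SE = (66.50 - 73.06) / 3.6033 = -6.56 / 3.6033 = -1.821
p-value = 0.0739

Since p-value > α = 0.01, we fail to reject H₀.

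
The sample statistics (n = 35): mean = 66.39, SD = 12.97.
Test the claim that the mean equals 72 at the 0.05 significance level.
One-sample t-test:
H₀: μ = 72
H₁: μ ≠ 72
df = n - 1 = 34
t = (x̄ - μ₀) / (s/√n) = (66.39 - 72) / (12.97/√35) = -2.559
p-value = 0.0151

Since p-value < α = 0.05, we reject H₀.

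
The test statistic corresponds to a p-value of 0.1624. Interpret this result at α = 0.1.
Since p = 0.1624 > α = 0.1, fail to reject H₀.
There is insufficient evidence to reject the null hypothesis; the result is not statistically significant at the 0.1 level.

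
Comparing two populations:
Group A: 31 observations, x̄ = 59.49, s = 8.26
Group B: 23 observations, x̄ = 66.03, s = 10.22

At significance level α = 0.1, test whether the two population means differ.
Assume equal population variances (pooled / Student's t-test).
Student's two-sample t-test (equal variances):
H₀: μ₁ = μ₂
H₁: μ₁ ≠ μ₂
df = n₁ + n₂ - 2 = 52
Pooled variance s_p² = [(n₁-1)s₁² + (n₂-1)s₂²] / (n₁ + n₂ - 2) = [(30)(8.26²) + (22)(10.22²)] / 52 = 83.5518
SE = √(s_p²(1/n₁ + 1/n₂)) = √(83.5518 × (1/31 + 1/23)) = 2.5155
t = (x̄₁ - x̄₂) / SE = (59.49 - 66.03) / 2.5155 = -6.54 / 2.5155 = -2.600
p-value = 0.0121

Since p-value < α = 0.1, we reject H₀.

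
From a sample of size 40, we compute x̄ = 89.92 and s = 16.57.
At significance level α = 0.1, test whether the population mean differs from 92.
One-sample t-test:
H₀: μ = 92
H₁: μ ≠ 92
df = n - 1 = 39
t = (x̄ - μ₀) / (s/√n) = (89.92 - 92) / (16.57/√40) = -0.794
p-value = 0.4321

Since p-value > α = 0.1, we fail to reject H₀.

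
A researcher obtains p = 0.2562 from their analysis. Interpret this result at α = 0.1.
Since p = 0.2562 > α = 0.1, fail to reject H₀.
There is insufficient evidence to reject the null hypothesis; the result is not statistically significant at the 0.1 level.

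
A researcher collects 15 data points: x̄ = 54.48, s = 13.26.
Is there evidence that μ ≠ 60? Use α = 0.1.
One-sample t-test:
H₀: μ = 60
H₁: μ ≠ 60
df = n - 1 = 14
t = (x̄ - μ₀) / (s/√n) = (54.48 - 60) / (13.26/√15) = -1.612
p-value = 0.1292

Since p-value > α = 0.1, we fail to reject H₀.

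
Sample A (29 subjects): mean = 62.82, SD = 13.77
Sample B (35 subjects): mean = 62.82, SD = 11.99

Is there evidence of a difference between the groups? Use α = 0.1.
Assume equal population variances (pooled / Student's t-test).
Student's two-sample t-test (equal variances):
H₀: μ₁ = μ₂
H₁: μ₁ ≠ μ₂
df = n₁ + n₂ - 2 = 62
Pooled variance s_p² = [(n₁-1)s₁² + (n₂-1)s₂²] / (n₁ + n₂ - 2) = [(28)(13.77²) + (34)(11.99²)] / 62 = 164.4678
SE = √(s_p²(1/n₁ + 1/n₂)) = √(164.4678 × (1/29 + 1/35)) = 3.2203
t = (x̄₁ - x̄₂) / SE = (62.82 - 62.82) / 3.2203 = 0.00 / 3.2203 = 0.000
p-value = 1.0000

Since p-value > α = 0.1, we fail to reject H₀.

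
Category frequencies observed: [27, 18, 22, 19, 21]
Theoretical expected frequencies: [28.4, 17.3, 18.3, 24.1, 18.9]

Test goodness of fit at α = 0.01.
Chi-square goodness of fit test:
H₀: observed counts match expected distribution
H₁: observed counts differ from expected distribution
df = k - 1 = 4
χ² = Σ(O - E)²/E
   = (27 - 28.4)²/28.4 + (18 - 17.3)²/17.3 + (22 - 18.3)²/18.3 + (19 - 24.1)²/24.1 + (21 - 18.9)²/18.9
   = 0.069 + 0.028 + 0.748 + 1.079 + 0.233
   = 2.16
p-value = 0.7067

Since p-value > α = 0.01, we fail to reject H₀.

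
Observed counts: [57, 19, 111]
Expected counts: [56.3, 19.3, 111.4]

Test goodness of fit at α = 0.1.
Chi-square goodness of fit test:
H₀: observed counts match expected distribution
H₁: observed counts differ from expected distribution
df = k - 1 = 2
χ² = Σ(O - E)²/E
   = (57 - 56.3)²/56.3 + (19 - 19.3)²/19.3 + (111 - 111.4)²/111.4
   = 0.009 + 0.005 + 0.001
   = 0.01
p-value = 0.9926

Since p-value > α = 0.1, we fail to reject H₀.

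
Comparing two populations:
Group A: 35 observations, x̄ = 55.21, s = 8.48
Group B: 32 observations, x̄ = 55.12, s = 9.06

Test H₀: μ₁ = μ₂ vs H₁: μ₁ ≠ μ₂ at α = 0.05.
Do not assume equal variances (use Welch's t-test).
Welch's two-sample t-test:
H₀: μ₁ = μ₂
H₁: μ₁ ≠ μ₂
s₁²/n₁ = 8.48²/35 = 2.0546,  s₂²/n₂ = 9.06²/32 = 2.5651
SE = √(s₁²/n₁ + s₂²/n₂) = √(2.0546 + 2.5651) = 2.1493
df (Welch-Satterthwaite) = (s₁²/n₁ + s₂²/n₂)² / [(s₁²/n₁)²/(n₁-1) + (s₂²/n₂)²/(n₂-1)] ≈ 63.44
t = (x̄₁ - x̄₂) / SE = (55.21 - 55.12) / 2.1493 = 0.09 / 2.1493 = 0.042
p-value = 0.9667

Since p-value > α = 0.05, we fail to reject H₀.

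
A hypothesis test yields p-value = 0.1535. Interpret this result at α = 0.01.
Since p = 0.1535 > α = 0.01, fail to reject H₀.
There is insufficient evidence to reject the null hypothesis; the result is not statistically significant at the 0.01 level.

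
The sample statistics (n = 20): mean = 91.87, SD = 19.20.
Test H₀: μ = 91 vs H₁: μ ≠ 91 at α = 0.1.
One-sample t-test:
H₀: μ = 91
H₁: μ ≠ 91
df = n - 1 = 19
t = (x̄ - μ₀) / (s/√n) = (91.87 - 91) / (19.20/√20) = 0.203
p-value = 0.8416

Since p-value > α = 0.1, we fail to reject H₀.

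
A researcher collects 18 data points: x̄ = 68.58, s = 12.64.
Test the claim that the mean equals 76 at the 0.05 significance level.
One-sample t-test:
H₀: μ = 76
H₁: μ ≠ 76
df = n - 1 = 17
t = (x̄ - μ₀) / (s/√n) = (68.58 - 76) / (12.64/√18) = -2.491
p-value = 0.0234

Since p-value < α = 0.05, we reject H₀.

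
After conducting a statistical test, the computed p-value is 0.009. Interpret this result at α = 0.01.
Since p = 0.009 < α = 0.01, reject H₀.
There is sufficient evidence to reject the null hypothesis; the result is statistically significant at the 0.01 level.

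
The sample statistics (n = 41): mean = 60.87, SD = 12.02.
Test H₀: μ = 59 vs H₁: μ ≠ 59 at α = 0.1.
One-sample t-test:
H₀: μ = 59
H₁: μ ≠ 59
df = n - 1 = 40
t = (x̄ - μ₀) / (s/√n) = (60.87 - 59) / (12.02/√41) = 0.996
p-value = 0.3252

Since p-value > α = 0.1, we fail to reject H₀.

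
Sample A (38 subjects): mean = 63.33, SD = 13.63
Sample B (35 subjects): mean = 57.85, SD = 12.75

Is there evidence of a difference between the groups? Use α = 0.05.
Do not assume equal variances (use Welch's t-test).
Welch's two-sample t-test:
H₀: μ₁ = μ₂
H₁: μ₁ ≠ μ₂
s₁²/n₁ = 13.63²/38 = 4.8889,  s₂²/n₂ = 12.75²/35 = 4.6446
SE = √(s₁²/n₁ + s₂²/n₂) = √(4.8889 + 4.6446) = 3.0876
df (Welch-Satterthwaite) = (s₁²/n₁ + s₂²/n₂)² / [(s₁²/n₁)²/(n₁-1) + (s₂²/n₂)²/(n₂-1)] ≈ 70.98
t = (x̄₁ - x̄₂) / SE = (63.33 - 57.85) / 3.0876 = 5.48 / 3.0876 = 1.775
p-value = 0.0802

Since p-value > α = 0.05, we fail to reject H₀.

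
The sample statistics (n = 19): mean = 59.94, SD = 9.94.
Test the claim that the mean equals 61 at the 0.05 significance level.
One-sample t-test:
H₀: μ = 61
H₁: μ ≠ 61
df = n - 1 = 18
t = (x̄ - μ₀) / (s/√n) = (59.94 - 61) / (9.94/√19) = -0.465
p-value = 0.6476

Since p-value > α = 0.05, we fail to reject H₀.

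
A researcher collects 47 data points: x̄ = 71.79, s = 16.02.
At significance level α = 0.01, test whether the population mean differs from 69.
One-sample t-test:
H₀: μ = 69
H₁: μ ≠ 69
df = n - 1 = 46
t = (x̄ - μ₀) / (s/√n) = (71.79 - 69) / (16.02/√47) = 1.194
p-value = 0.2386

Since p-value > α = 0.01, we fail to reject H₀.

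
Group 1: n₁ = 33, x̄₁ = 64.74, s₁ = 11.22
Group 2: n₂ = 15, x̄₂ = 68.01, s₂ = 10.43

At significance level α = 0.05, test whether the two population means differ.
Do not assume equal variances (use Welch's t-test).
Welch's two-sample t-test:
H₀: μ₁ = μ₂
H₁: μ₁ ≠ μ₂
s₁²/n₁ = 11.22²/33 = 3.8148,  s₂²/n₂ = 10.43²/15 = 7.2523
SE = √(s₁²/n₁ + s₂²/n₂) = √(3.8148 + 7.2523) = 3.3267
df (Welch-Satterthwaite) = (s₁²/n₁ + s₂²/n₂)² / [(s₁²/n₁)²/(n₁-1) + (s₂²/n₂)²/(n₂-1)] ≈ 29.08
t = (x̄₁ - x̄₂) / SE = (64.74 - 68.01) / 3.3267 = -3.27 / 3.3267 = -0.983
p-value = 0.3337

Since p-value > α = 0.05, we fail to reject H₀.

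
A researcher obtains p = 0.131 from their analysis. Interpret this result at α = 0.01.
Since p = 0.131 > α = 0.01, fail to reject H₀.
There is insufficient evidence to reject the null hypothesis; the result is not statistically significant at the 0.01 level.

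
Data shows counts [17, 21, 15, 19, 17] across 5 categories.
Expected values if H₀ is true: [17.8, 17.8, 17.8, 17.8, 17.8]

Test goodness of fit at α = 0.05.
Chi-square goodness of fit test:
H₀: observed counts match expected distribution
H₁: observed counts differ from expected distribution
df = k - 1 = 4
χ² = Σ(O - E)²/E
   = (17 - 17.8)²/17.8 + (21 - 17.8)²/17.8 + (15 - 17.8)²/17.8 + (19 - 17.8)²/17.8 + (17 - 17.8)²/17.8
   = 0.036 + 0.575 + 0.440 + 0.081 + 0.036
   = 1.17
p-value = 0.8833

Since p-value > α = 0.05, we fail to reject H₀.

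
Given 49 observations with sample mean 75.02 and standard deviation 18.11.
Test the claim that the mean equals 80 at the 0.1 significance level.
One-sample t-test:
H₀: μ = 80
H₁: μ ≠ 80
df = n - 1 = 48
t = (x̄ - μ₀) / (s/√n) = (75.02 - 80) / (18.11/√49) = -1.925
p-value = 0.0602

Since p-value < α = 0.1, we reject H₀.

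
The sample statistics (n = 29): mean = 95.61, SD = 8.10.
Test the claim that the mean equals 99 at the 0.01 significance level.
One-sample t-test:
H₀: μ = 99
H₁: μ ≠ 99
df = n - 1 = 28
t = (x̄ - μ₀) / (s/√n) = (95.61 - 99) / (8.10/√29) = -2.254
p-value = 0.0322

Since p-value > α = 0.01, we fail to reject H₀.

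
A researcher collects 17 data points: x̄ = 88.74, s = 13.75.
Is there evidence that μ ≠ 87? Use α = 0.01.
One-sample t-test:
H₀: μ = 87
H₁: μ ≠ 87
df = n - 1 = 16
t = (x̄ - μ₀) / (s/√n) = (88.74 - 87) / (13.75/√17) = 0.522
p-value = 0.6090

Since p-value > α = 0.01, we fail to reject H₀.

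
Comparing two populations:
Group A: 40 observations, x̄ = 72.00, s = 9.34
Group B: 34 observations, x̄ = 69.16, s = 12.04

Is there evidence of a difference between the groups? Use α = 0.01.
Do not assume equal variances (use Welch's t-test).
Welch's two-sample t-test:
H₀: μ₁ = μ₂
H₁: μ₁ ≠ μ₂
s₁²/n₁ = 9.34²/40 = 2.1809,  s₂²/n₂ = 12.04²/34 = 4.2636
SE = √(s₁²/n₁ + s₂²/n₂) = √(2.1809 + 4.2636) = 2.5386
df (Welch-Satterthwaite) = (s₁²/n₁ + s₂²/n₂)² / [(s₁²/n₁)²/(n₁-1) + (s₂²/n₂)²/(n₂-1)] ≈ 61.73
t = (x̄₁ - x̄₂) / SE = (72.00 - 69.16) / 2.5386 = 2.84 / 2.5386 = 1.119
p-value = 0.2676

Since p-value > α = 0.01, we fail to reject H₀.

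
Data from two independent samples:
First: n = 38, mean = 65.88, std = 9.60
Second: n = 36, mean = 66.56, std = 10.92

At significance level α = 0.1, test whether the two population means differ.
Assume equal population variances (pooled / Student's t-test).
Student's two-sample t-test (equal variances):
H₀: μ₁ = μ₂
H₁: μ₁ ≠ μ₂
df = n₁ + n₂ - 2 = 72
Pooled variance s_p² = [(n₁-1)s₁² + (n₂-1)s₂²] / (n₁ + n₂ - 2) = [(37)(9.60²) + (35)(10.92²)] / 72 = 105.3270
SE = √(s_p²(1/n₁ + 1/n₂)) = √(105.3270 × (1/38 + 1/36)) = 2.3869
t = (x̄₁ - x̄₂) / SE = (65.88 - 66.56) / 2.3869 = -0.68 / 2.3869 = -0.285
p-value = 0.7766

Since p-value > α = 0.1, we fail to reject H₀.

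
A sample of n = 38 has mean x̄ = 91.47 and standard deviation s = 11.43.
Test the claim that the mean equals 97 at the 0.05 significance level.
One-sample t-test:
H₀: μ = 97
H₁: μ ≠ 97
df = n - 1 = 37
t = (x̄ - μ₀) / (s/√n) = (91.47 - 97) / (11.43/√38) = -2.982
p-value = 0.0050

Since p-value < α = 0.05, we reject H₀.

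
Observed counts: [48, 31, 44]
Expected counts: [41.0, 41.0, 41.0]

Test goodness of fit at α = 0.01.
Chi-square goodness of fit test:
H₀: observed counts match expected distribution
H₁: observed counts differ from expected distribution
df = k - 1 = 2
χ² = Σ(O - E)²/E
   = (48 - 41.0)²/41.0 + (31 - 41.0)²/41.0 + (44 - 41.0)²/41.0
   = 1.195 + 2.439 + 0.220
   = 3.85
p-value = 0.1456

Since p-value > α = 0.01, we fail to reject H₀.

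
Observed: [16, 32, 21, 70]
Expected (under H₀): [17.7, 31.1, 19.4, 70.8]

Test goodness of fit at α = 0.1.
Chi-square goodness of fit test:
H₀: observed counts match expected distribution
H₁: observed counts differ from expected distribution
df = k - 1 = 3
χ² = Σ(O - E)²/E
   = (16 - 17.7)²/17.7 + (32 - 31.1)²/31.1 + (21 - 19.4)²/19.4 + (70 - 70.8)²/70.8
   = 0.163 + 0.026 + 0.132 + 0.009
   = 0.33
p-value = 0.9542

Since p-value > α = 0.1, we fail to reject H₀.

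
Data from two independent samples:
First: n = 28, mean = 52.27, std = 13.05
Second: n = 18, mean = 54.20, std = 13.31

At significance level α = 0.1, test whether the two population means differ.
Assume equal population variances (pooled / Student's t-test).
Student's two-sample t-test (equal variances):
H₀: μ₁ = μ₂
H₁: μ₁ ≠ μ₂
df = n₁ + n₂ - 2 = 44
Pooled variance s_p² = [(n₁-1)s₁² + (n₂-1)s₂²] / (n₁ + n₂ - 2) = [(27)(13.05²) + (17)(13.31²)] / 44 = 172.9505
SE = √(s_p²(1/n₁ + 1/n₂)) = √(172.9505 × (1/28 + 1/18)) = 3.9731
t = (x̄₁ - x̄₂) / SE = (52.27 - 54.20) / 3.9731 = -1.93 / 3.9731 = -0.486
p-value = 0.6295

Since p-value > α = 0.1, we fail to reject H₀.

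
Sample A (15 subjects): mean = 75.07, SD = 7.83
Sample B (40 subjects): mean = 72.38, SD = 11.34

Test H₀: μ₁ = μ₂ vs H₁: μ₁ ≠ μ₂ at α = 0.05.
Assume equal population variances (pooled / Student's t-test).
Student's two-sample t-test (equal variances):
H₀: μ₁ = μ₂
H₁: μ₁ ≠ μ₂
df = n₁ + n₂ - 2 = 53
Pooled variance s_p² = [(n₁-1)s₁² + (n₂-1)s₂²] / (n₁ + n₂ - 2) = [(14)(7.83²) + (39)(11.34²)] / 53 = 110.8218
SE = √(s_p²(1/n₁ + 1/n₂)) = √(110.8218 × (1/15 + 1/40)) = 3.1873
t = (x̄₁ - x̄₂) / SE = (75.07 - 72.38) / 3.1873 = 2.69 / 3.1873 = 0.844
p-value = 0.4025

Since p-value > α = 0.05, we fail to reject H₀.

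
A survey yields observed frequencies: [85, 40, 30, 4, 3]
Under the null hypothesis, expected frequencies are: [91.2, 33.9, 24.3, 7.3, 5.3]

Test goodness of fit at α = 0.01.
Chi-square goodness of fit test:
H₀: observed counts match expected distribution
H₁: observed counts differ from expected distribution
df = k - 1 = 4
χ² = Σ(O - E)²/E
   = (85 - 91.2)²/91.2 + (40 - 33.9)²/33.9 + (30 - 24.3)²/24.3 + (4 - 7.3)²/7.3 + (3 - 5.3)²/5.3
   = 0.421 + 1.098 + 1.337 + 1.492 + 0.998
   = 5.35
p-value = 0.2536

Since p-value > α = 0.01, we fail to reject H₀.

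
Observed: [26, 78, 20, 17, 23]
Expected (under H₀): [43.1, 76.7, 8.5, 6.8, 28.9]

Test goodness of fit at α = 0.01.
Chi-square goodness of fit test:
H₀: observed counts match expected distribution
H₁: observed counts differ from expected distribution
df = k - 1 = 4
χ² = Σ(O - E)²/E
   = (26 - 43.1)²/43.1 + (78 - 76.7)²/76.7 + (20 - 8.5)²/8.5 + (17 - 6.8)²/6.8 + (23 - 28.9)²/28.9
   = 6.784 + 0.022 + 15.559 + 15.300 + 1.204
   = 38.87
p-value < 0.0001

Since p-value < α = 0.01, we reject H₀.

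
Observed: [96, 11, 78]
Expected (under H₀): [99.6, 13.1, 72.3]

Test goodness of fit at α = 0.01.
Chi-square goodness of fit test:
H₀: observed counts match expected distribution
H₁: observed counts differ from expected distribution
df = k - 1 = 2
χ² = Σ(O - E)²/E
   = (96 - 99.6)²/99.6 + (11 - 13.1)²/13.1 + (78 - 72.3)²/72.3
   = 0.130 + 0.337 + 0.449
   = 0.92
p-value = 0.6325

Since p-value > α = 0.01, we fail to reject H₀.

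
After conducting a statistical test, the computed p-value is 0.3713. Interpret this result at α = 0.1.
Since p = 0.3713 > α = 0.1, fail to reject H₀.
There is insufficient evidence to reject the null hypothesis; the result is not statistically significant at the 0.1 level.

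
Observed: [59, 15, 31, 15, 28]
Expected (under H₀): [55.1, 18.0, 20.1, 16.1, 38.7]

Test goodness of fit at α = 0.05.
Chi-square goodness of fit test:
H₀: observed counts match expected distribution
H₁: observed counts differ from expected distribution
df = k - 1 = 4
χ² = Σ(O - E)²/E
   = (59 - 55.1)²/55.1 + (15 - 18.0)²/18.0 + (31 - 20.1)²/20.1 + (15 - 16.1)²/16.1 + (28 - 38.7)²/38.7
   = 0.276 + 0.500 + 5.911 + 0.075 + 2.958
   = 9.72
p-value = 0.0454

Since p-value < α = 0.05, we reject H₀.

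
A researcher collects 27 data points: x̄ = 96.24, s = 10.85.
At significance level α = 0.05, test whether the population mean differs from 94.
One-sample t-test:
H₀: μ = 94
H₁: μ ≠ 94
df = n - 1 = 26
t = (x̄ - μ₀) / (s/√n) = (96.24 - 94) / (10.85/√27) = 1.073
p-value = 0.2932

Since p-value > α = 0.05, we fail to reject H₀.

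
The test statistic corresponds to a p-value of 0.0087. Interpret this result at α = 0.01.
Since p = 0.0087 < α = 0.01, reject H₀.
There is sufficient evidence to reject the null hypothesis; the result is statistically significant at the 0.01 level.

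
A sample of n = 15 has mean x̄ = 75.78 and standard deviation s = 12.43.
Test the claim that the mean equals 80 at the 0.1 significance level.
One-sample t-test:
H₀: μ = 80
H₁: μ ≠ 80
df = n - 1 = 14
t = (x̄ - μ₀) / (s/√n) = (75.78 - 80) / (12.43/√15) = -1.315
p-value = 0.2097

Since p-value > α = 0.1, we fail to reject H₀.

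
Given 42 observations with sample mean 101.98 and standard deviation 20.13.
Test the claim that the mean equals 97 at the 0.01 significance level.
One-sample t-test:
H₀: μ = 97
H₁: μ ≠ 97
df = n - 1 = 41
t = (x̄ - μ₀) / (s/√n) = (101.98 - 97) / (20.13/√42) = 1.603
p-value = 0.1165

Since p-value > α = 0.01, we fail to reject H₀.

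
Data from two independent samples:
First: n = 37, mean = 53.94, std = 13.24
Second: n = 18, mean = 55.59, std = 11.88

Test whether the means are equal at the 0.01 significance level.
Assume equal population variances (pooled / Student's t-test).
Student's two-sample t-test (equal variances):
H₀: μ₁ = μ₂
H₁: μ₁ ≠ μ₂
df = n₁ + n₂ - 2 = 53
Pooled variance s_p² = [(n₁-1)s₁² + (n₂-1)s₂²] / (n₁ + n₂ - 2) = [(36)(13.24²) + (17)(11.88²)] / 53 = 164.3396
SE = √(s_p²(1/n₁ + 1/n₂)) = √(164.3396 × (1/37 + 1/18)) = 3.6840
t = (x̄₁ - x̄₂) / SE = (53.94 - 55.59) / 3.6840 = -1.65 / 3.6840 = -0.448
p-value = 0.6561

Since p-value > α = 0.01, we fail to reject H₀.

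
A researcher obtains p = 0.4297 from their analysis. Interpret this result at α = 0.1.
Since p = 0.4297 > α = 0.1, fail to reject H₀.
There is insufficient evidence to reject the null hypothesis; the result is not statistically significant at the 0.1 level.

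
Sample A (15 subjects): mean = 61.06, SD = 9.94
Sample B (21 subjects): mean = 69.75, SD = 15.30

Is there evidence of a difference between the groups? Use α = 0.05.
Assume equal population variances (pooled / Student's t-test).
Student's two-sample t-test (equal variances):
H₀: μ₁ = μ₂
H₁: μ₁ ≠ μ₂
df = n₁ + n₂ - 2 = 34
Pooled variance s_p² = [(n₁-1)s₁² + (n₂-1)s₂²] / (n₁ + n₂ - 2) = [(14)(9.94²) + (20)(15.30²)] / 34 = 178.3838
SE = √(s_p²(1/n₁ + 1/n₂)) = √(178.3838 × (1/15 + 1/21)) = 4.5152
t = (x̄₁ - x̄₂) / SE = (61.06 - 69.75) / 4.5152 = -8.69 / 4.5152 = -1.925
p-value = 0.0627

Since p-value > α = 0.05, we fail to reject H₀.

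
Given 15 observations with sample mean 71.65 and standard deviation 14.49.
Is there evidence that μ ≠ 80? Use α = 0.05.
One-sample t-test:
H₀: μ = 80
H₁: μ ≠ 80
df = n - 1 = 14
t = (x̄ - μ₀) / (s/√n) = (71.65 - 80) / (14.49/√15) = -2.232
p-value = 0.0425

Since p-value < α = 0.05, we reject H₀.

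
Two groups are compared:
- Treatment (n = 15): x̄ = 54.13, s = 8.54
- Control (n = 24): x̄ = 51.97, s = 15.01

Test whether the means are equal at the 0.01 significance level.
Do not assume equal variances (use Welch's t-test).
Welch's two-sample t-test:
H₀: μ₁ = μ₂
H₁: μ₁ ≠ μ₂
s₁²/n₁ = 8.54²/15 = 4.8621,  s₂²/n₂ = 15.01²/24 = 9.3875
SE = √(s₁²/n₁ + s₂²/n₂) = √(4.8621 + 9.3875) = 3.7749
df (Welch-Satterthwaite) = (s₁²/n₁ + s₂²/n₂)² / [(s₁²/n₁)²/(n₁-1) + (s₂²/n₂)²/(n₂-1)] ≈ 36.78
t = (x̄₁ - x̄₂) / SE = (54.13 - 51.97) / 3.7749 = 2.16 / 3.7749 = 0.572
p-value = 0.5707

Since p-value > α = 0.01, we fail to reject H₀.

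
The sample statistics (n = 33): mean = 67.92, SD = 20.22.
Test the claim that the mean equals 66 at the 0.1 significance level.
One-sample t-test:
H₀: μ = 66
H₁: μ ≠ 66
df = n - 1 = 32
t = (x̄ - μ₀) / (s/√n) = (67.92 - 66) / (20.22/√33) = 0.545
p-value = 0.5892

Since p-value > α = 0.1, we fail to reject H₀.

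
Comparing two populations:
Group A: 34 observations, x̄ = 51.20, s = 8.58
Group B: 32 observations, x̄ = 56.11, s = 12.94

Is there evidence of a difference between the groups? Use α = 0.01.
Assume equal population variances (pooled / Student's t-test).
Student's two-sample t-test (equal variances):
H₀: μ₁ = μ₂
H₁: μ₁ ≠ μ₂
df = n₁ + n₂ - 2 = 64
Pooled variance s_p² = [(n₁-1)s₁² + (n₂-1)s₂²] / (n₁ + n₂ - 2) = [(33)(8.58²) + (31)(12.94²)] / 64 = 119.0639
SE = √(s_p²(1/n₁ + 1/n₂)) = √(119.0639 × (1/34 + 1/32)) = 2.6875
t = (x̄₁ - x̄₂) / SE = (51.20 - 56.11) / 2.6875 = -4.91 / 2.6875 = -1.827
p-value = 0.0724

Since p-value > α = 0.01, we fail to reject H₀.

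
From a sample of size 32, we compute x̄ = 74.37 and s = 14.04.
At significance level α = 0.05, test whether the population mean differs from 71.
One-sample t-test:
H₀: μ = 71
H₁: μ ≠ 71
df = n - 1 = 31
t = (x̄ - μ₀) / (s/√n) = (74.37 - 71) / (14.04/√32) = 1.358
p-value = 0.1843

Since p-value > α = 0.05, we fail to reject H₀.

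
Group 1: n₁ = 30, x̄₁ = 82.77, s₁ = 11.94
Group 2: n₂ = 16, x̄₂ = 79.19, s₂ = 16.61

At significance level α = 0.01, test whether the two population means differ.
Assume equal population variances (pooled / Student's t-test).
Student's two-sample t-test (equal variances):
H₀: μ₁ = μ₂
H₁: μ₁ ≠ μ₂
df = n₁ + n₂ - 2 = 44
Pooled variance s_p² = [(n₁-1)s₁² + (n₂-1)s₂²] / (n₁ + n₂ - 2) = [(29)(11.94²) + (15)(16.61²)] / 44 = 188.0165
SE = √(s_p²(1/n₁ + 1/n₂)) = √(188.0165 × (1/30 + 1/16)) = 4.2448
t = (x̄₁ - x̄₂) / SE = (82.77 - 79.19) / 4.2448 = 3.58 / 4.2448 = 0.843
p-value = 0.4036

Since p-value > α = 0.01, we fail to reject H₀.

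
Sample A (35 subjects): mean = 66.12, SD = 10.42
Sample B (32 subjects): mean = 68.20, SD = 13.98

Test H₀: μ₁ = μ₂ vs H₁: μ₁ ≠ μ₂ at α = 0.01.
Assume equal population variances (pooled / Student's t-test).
Student's two-sample t-test (equal variances):
H₀: μ₁ = μ₂
H₁: μ₁ ≠ μ₂
df = n₁ + n₂ - 2 = 65
Pooled variance s_p² = [(n₁-1)s₁² + (n₂-1)s₂²] / (n₁ + n₂ - 2) = [(34)(10.42²) + (31)(13.98²)] / 65 = 150.0038
SE = √(s_p²(1/n₁ + 1/n₂)) = √(150.0038 × (1/35 + 1/32)) = 2.9956
t = (x̄₁ - x̄₂) / SE = (66.12 - 68.20) / 2.9956 = -2.08 / 2.9956 = -0.694
p-value = 0.4899

Since p-value > α = 0.01, we fail to reject H₀.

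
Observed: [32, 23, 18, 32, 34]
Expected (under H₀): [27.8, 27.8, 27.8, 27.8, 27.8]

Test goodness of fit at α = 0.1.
Chi-square goodness of fit test:
H₀: observed counts match expected distribution
H₁: observed counts differ from expected distribution
df = k - 1 = 4
χ² = Σ(O - E)²/E
   = (32 - 27.8)²/27.8 + (23 - 27.8)²/27.8 + (18 - 27.8)²/27.8 + (32 - 27.8)²/27.8 + (34 - 27.8)²/27.8
   = 0.635 + 0.829 + 3.455 + 0.635 + 1.383
   = 6.94
p-value = 0.1393

Since p-value > α = 0.1, we fail to reject H₀.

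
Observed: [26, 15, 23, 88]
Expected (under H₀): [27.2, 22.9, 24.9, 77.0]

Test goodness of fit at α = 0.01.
Chi-square goodness of fit test:
H₀: observed counts match expected distribution
H₁: observed counts differ from expected distribution
df = k - 1 = 3
χ² = Σ(O - E)²/E
   = (26 - 27.2)²/27.2 + (15 - 22.9)²/22.9 + (23 - 24.9)²/24.9 + (88 - 77.0)²/77.0
   = 0.053 + 2.725 + 0.145 + 1.571
   = 4.49
p-value = 0.2128

Since p-value > α = 0.01, we fail to reject H₀.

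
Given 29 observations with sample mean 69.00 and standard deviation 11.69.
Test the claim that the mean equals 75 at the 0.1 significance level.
One-sample t-test:
H₀: μ = 75
H₁: μ ≠ 75
df = n - 1 = 28
t = (x̄ - μ₀) / (s/√n) = (69.00 - 75) / (11.69/√29) = -2.764
p-value = 0.0100

Since p-value < α = 0.1, we reject H₀.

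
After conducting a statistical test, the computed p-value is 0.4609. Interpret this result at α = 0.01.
Since p = 0.4609 > α = 0.01, fail to reject H₀.
There is insufficient evidence to reject the null hypothesis; the result is not statistically significant at the 0.01 level.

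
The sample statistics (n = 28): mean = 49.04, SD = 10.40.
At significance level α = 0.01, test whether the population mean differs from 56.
One-sample t-test:
H₀: μ = 56
H₁: μ ≠ 56
df = n - 1 = 27
t = (x̄ - μ₀) / (s/√n) = (49.04 - 56) / (10.40/√28) = -3.541
p-value = 0.0015

Since p-value < α = 0.01, we reject H₀.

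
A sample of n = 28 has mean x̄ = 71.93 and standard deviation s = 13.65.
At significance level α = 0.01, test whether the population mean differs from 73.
One-sample t-test:
H₀: μ = 73
H₁: μ ≠ 73
df = n - 1 = 27
t = (x̄ - μ₀) / (s/√n) = (71.93 - 73) / (13.65/√28) = -0.415
p-value = 0.6816

Since p-value > α = 0.01, we fail to reject H₀.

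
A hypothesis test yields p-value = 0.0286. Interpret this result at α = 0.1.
Since p = 0.0286 < α = 0.1, reject H₀.
There is sufficient evidence to reject the null hypothesis; the result is statistically significant at the 0.1 level.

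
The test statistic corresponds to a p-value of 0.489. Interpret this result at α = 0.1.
Since p = 0.489 > α = 0.1, fail to reject H₀.
There is insufficient evidence to reject the null hypothesis; the result is not statistically significant at the 0.1 level.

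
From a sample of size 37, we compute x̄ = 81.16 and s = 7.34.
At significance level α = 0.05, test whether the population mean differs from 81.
One-sample t-test:
H₀: μ = 81
H₁: μ ≠ 81
df = n - 1 = 36
t = (x̄ - μ₀) / (s/√n) = (81.16 - 81) / (7.34/√37) = 0.133
p-value = 0.8953

Since p-value > α = 0.05, we fail to reject H₀.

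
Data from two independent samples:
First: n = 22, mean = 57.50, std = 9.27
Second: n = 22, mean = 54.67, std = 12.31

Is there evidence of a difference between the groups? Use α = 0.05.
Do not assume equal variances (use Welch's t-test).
Welch's two-sample t-test:
H₀: μ₁ = μ₂
H₁: μ₁ ≠ μ₂
s₁²/n₁ = 9.27²/22 = 3.9060,  s₂²/n₂ = 12.31²/22 = 6.8880
SE = √(s₁²/n₁ + s₂²/n₂) = √(3.9060 + 6.8880) = 3.2854
df (Welch-Satterthwaite) = (s₁²/n₁ + s₂²/n₂)² / [(s₁²/n₁)²/(n₁-1) + (s₂²/n₂)²/(n₂-1)] ≈ 39.02
t = (x̄₁ - x̄₂) / SE = (57.50 - 54.67) / 3.2854 = 2.83 / 3.2854 = 0.861
p-value = 0.3943

Since p-value > α = 0.05, we fail to reject H₀.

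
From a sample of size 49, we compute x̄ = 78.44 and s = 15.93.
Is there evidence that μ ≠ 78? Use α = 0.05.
One-sample t-test:
H₀: μ = 78
H₁: μ ≠ 78
df = n - 1 = 48
t = (x̄ - μ₀) / (s/√n) = (78.44 - 78) / (15.93/√49) = 0.193
p-value = 0.8475

Since p-value > α = 0.05, we fail to reject H₀.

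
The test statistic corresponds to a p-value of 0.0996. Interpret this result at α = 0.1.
Since p = 0.0996 < α = 0.1, reject H₀.
There is sufficient evidence to reject the null hypothesis; the result is statistically significant at the 0.1 level.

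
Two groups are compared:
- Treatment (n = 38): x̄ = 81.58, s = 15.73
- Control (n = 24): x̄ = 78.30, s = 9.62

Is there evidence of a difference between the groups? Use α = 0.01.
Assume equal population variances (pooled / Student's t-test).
Student's two-sample t-test (equal variances):
H₀: μ₁ = μ₂
H₁: μ₁ ≠ μ₂
df = n₁ + n₂ - 2 = 60
Pooled variance s_p² = [(n₁-1)s₁² + (n₂-1)s₂²] / (n₁ + n₂ - 2) = [(37)(15.73²) + (23)(9.62²)] / 60 = 188.0590
SE = √(s_p²(1/n₁ + 1/n₂)) = √(188.0590 × (1/38 + 1/24)) = 3.5756
t = (x̄₁ - x̄₂) / SE = (81.58 - 78.30) / 3.5756 = 3.28 / 3.5756 = 0.917
p-value = 0.3626

Since p-value > α = 0.01, we fail to reject H₀.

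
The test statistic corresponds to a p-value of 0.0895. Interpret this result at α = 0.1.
Since p = 0.0895 < α = 0.1, reject H₀.
There is sufficient evidence to reject the null hypothesis; the result is statistically significant at the 0.1 level.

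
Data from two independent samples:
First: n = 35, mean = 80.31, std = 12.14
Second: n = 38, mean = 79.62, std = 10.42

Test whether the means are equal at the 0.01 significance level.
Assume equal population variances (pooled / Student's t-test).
Student's two-sample t-test (equal variances):
H₀: μ₁ = μ₂
H₁: μ₁ ≠ μ₂
df = n₁ + n₂ - 2 = 71
Pooled variance s_p² = [(n₁-1)s₁² + (n₂-1)s₂²] / (n₁ + n₂ - 2) = [(34)(12.14²) + (37)(10.42²)] / 71 = 127.1582
SE = √(s_p²(1/n₁ + 1/n₂)) = √(127.1582 × (1/35 + 1/38)) = 2.6418
t = (x̄₁ - x̄₂) / SE = (80.31 - 79.62) / 2.6418 = 0.69 / 2.6418 = 0.261
p-value = 0.7947

Since p-value > α = 0.01, we fail to reject H₀.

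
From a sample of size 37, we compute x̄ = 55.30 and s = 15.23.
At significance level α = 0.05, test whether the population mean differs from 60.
One-sample t-test:
H₀: μ = 60
H₁: μ ≠ 60
df = n - 1 = 36
t = (x̄ - μ₀) / (s/√n) = (55.30 - 60) / (15.23/√37) = -1.877
p-value = 0.0686

Since p-value > α = 0.05, we fail to reject H₀.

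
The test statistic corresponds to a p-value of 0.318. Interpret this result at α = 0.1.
Since p = 0.318 > α = 0.1, fail to reject H₀.
There is insufficient evidence to reject the null hypothesis; the result is not statistically significant at the 0.1 level.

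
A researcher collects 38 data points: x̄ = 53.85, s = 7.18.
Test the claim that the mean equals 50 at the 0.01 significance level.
One-sample t-test:
H₀: μ = 50
H₁: μ ≠ 50
df = n - 1 = 37
t = (x̄ - μ₀) / (s/√n) = (53.85 - 50) / (7.18/√38) = 3.305
p-value = 0.0021

Since p-value < α = 0.01, we reject H₀.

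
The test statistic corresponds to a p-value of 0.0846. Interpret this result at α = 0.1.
Since p = 0.0846 < α = 0.1, reject H₀.
There is sufficient evidence to reject the null hypothesis; the result is statistically significant at the 0.1 level.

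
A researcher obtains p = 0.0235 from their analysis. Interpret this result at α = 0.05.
Since p = 0.0235 < α = 0.05, reject H₀.
There is sufficient evidence to reject the null hypothesis; the result is statistically significant at the 0.05 level.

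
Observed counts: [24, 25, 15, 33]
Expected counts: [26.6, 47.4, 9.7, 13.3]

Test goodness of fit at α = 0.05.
Chi-square goodness of fit test:
H₀: observed counts match expected distribution
H₁: observed counts differ from expected distribution
df = k - 1 = 3
χ² = Σ(O - E)²/E
   = (24 - 26.6)²/26.6 + (25 - 47.4)²/47.4 + (15 - 9.7)²/9.7 + (33 - 13.3)²/13.3
   = 0.254 + 10.586 + 2.896 + 29.180
   = 42.92
p-value < 0.0001

Since p-value < α = 0.05, we reject H₀.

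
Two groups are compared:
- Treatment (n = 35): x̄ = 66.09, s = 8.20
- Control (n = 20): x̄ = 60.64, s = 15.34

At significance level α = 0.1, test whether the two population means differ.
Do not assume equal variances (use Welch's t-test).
Welch's two-sample t-test:
H₀: μ₁ = μ₂
H₁: μ₁ ≠ μ₂
s₁²/n₁ = 8.20²/35 = 1.9211,  s₂²/n₂ = 15.34²/20 = 11.7658
SE = √(s₁²/n₁ + s₂²/n₂) = √(1.9211 + 11.7658) = 3.6996
df (Welch-Satterthwaite) = (s₁²/n₁ + s₂²/n₂)² / [(s₁²/n₁)²/(n₁-1) + (s₂²/n₂)²/(n₂-1)] ≈ 25.33
t = (x̄₁ - x̄₂) / SE = (66.09 - 60.64) / 3.6996 = 5.45 / 3.6996 = 1.473
p-value = 0.1530

Since p-value > α = 0.1, we fail to reject H₀.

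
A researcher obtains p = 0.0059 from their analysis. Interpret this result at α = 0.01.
Since p = 0.0059 < α = 0.01, reject H₀.
There is sufficient evidence to reject the null hypothesis; the result is statistically significant at the 0.01 level.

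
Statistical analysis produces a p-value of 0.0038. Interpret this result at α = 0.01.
Since p = 0.0038 < α = 0.01, reject H₀.
There is sufficient evidence to reject the null hypothesis; the result is statistically significant at the 0.01 level.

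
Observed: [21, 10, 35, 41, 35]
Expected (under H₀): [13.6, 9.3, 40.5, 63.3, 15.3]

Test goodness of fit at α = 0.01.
Chi-square goodness of fit test:
H₀: observed counts match expected distribution
H₁: observed counts differ from expected distribution
df = k - 1 = 4
χ² = Σ(O - E)²/E
   = (21 - 13.6)²/13.6 + (10 - 9.3)²/9.3 + (35 - 40.5)²/40.5 + (41 - 63.3)²/63.3 + (35 - 15.3)²/15.3
   = 4.026 + 0.053 + 0.747 + 7.856 + 25.365
   = 38.05
p-value < 0.0001

Since p-value < α = 0.01, we reject H₀.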